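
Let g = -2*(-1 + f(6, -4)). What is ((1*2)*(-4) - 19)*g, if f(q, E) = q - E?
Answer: 486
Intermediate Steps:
g = -18 (g = -2*(-1 + (6 - 1*(-4))) = -2*(-1 + (6 + 4)) = -2*(-1 + 10) = -2*9 = -18)
((1*2)*(-4) - 19)*g = ((1*2)*(-4) - 19)*(-18) = (2*(-4) - 19)*(-18) = (-8 - 19)*(-18) = -27*(-18) = 486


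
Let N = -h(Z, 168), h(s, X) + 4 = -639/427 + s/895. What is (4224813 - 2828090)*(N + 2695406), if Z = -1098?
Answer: 1438753751955454923/382165 ≈ 3.7647e+12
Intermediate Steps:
h(s, X) = -2347/427 + s/895 (h(s, X) = -4 + (-639/427 + s/895) = -2347/427 + s/895)
N = 2569411/382165 (N = -(-2347/427 + (1/895)*(-1098)) = -(-2347/427 - 1098/895) = -1*(-2569411/382165) = 2569411/382165 ≈ 6.7233)
(4224813 - 2828090)*(N + 2695406) = (4224813 - 2828090)*(2569411/382165 + 2695406) = 1396723*(1030092403401/382165) = 1438753751955454923/382165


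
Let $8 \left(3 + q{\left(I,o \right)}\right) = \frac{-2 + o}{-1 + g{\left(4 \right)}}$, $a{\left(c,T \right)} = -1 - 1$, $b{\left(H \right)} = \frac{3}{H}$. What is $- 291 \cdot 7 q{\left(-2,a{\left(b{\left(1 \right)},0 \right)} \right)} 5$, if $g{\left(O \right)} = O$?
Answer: $\frac{64505}{2} \approx 32253.0$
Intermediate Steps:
$a{\left(c,T \right)} = -2$ ($a{\left(c,T \right)} = -1 - 1 = -2$)
$q{\left(I,o \right)} = - \frac{37}{12} + \frac{o}{24}$ ($q{\left(I,o \right)} = -3 + \frac{\left(-2 + o\right) \frac{1}{-1 + 4}}{8} = -3 + \frac{\left(-2 + o\right) \frac{1}{3}}{8} = -3 + \frac{- \frac{2}{3} + \frac{o}{3}}{8} = -3 + \left(- \frac{1}{12} + \frac{o}{24}\right) = - \frac{37}{12} + \frac{o}{24}$)
$- 291 \cdot 7 q{\left(-2,a{\left(b{\left(1 \right)},0 \right)} \right)} 5 = - 291 \cdot 7 \left(- \frac{37}{12} + \frac{1}{24} \left(-2\right)\right) 5 = - 291 \cdot 7 \left(- \frac{37}{12} - \frac{1}{12}\right) 5 = - 291 \cdot 7 \left(- \frac{19}{6}\right) 5 = - 291 \left(\left(- \frac{133}{6}\right) 5\right) = \left(-291\right) \left(- \frac{665}{6}\right) = \frac{64505}{2}$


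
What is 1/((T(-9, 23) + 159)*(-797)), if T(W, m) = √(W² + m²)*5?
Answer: -159/7994707 + 5*√610/7994707 ≈ -4.4416e-6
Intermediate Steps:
T(W, m) = 5*√(W² + m²)
1/((T(-9, 23) + 159)*(-797)) = 1/((5*√((-9)² + 23²) + 159)*(-797)) = -1/797/(5*√(81 + 529) + 159) = -1/797/(5*√610 + 159) = -1/797/(159 + 5*√610) = -1/(797*(159 + 5*√610))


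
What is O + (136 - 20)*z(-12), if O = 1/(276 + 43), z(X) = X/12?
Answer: -37003/319 ≈ -116.00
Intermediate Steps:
z(X) = X/12 (z(X) = X*(1/12) = X/12)
O = 1/319 ≈ 0.0031348
O + (136 - 20)*z(-12) = 1/319 + (136 - 20)*((1/12)*(-12)) = 1/319 + 116*(-1) = 1/319 - 116 = -37003/319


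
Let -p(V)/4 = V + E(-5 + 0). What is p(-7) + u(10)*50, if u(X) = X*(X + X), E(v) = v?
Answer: 10048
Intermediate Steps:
p(V) = 20 - 4*V (p(V) = -4*(V + (-5 + 0)) = -4*(V - 5) = -4*(-5 + V) = 20 - 4*V)
u(X) = 2*X² (u(X) = X*(2*X) = 2*X²)
p(-7) + u(10)*50 = (20 - 4*(-7)) + (2*10²)*50 = (20 + 28) + (2*100)*50 = 48 + 200*50 = 48 + 10000 = 10048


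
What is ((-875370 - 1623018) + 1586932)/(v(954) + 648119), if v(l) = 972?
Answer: -911456/649091 ≈ -1.4042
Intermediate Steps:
((-875370 - 1623018) + 1586932)/(v(954) + 648119) = ((-875370 - 1623018) + 1586932)/(972 + 648119) = (-2498388 + 1586932)/649091 = -911456*1/649091 = -911456/649091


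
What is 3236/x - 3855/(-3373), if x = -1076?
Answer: -1691762/907337 ≈ -1.8645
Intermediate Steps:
3236/x - 3855/(-3373) = 3236/(-1076) - 3855/(-3373) = 3236*(-1/1076) - 3855*(-1/3373) = -809/269 + 3855/3373 = -1691762/907337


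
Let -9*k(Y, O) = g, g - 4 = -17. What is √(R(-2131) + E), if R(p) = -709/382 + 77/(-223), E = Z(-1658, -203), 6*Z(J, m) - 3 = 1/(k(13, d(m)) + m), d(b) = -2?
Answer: I*√10161226479023521/77263702 ≈ 1.3047*I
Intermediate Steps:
g = -13 (g = 4 - 17 = -13)
k(Y, O) = 13/9 (k(Y, O) = -⅑*(-13) = 13/9)
Z(J, m) = ½ + 1/(6*(13/9 + m))
E = 1811/3628 (E = (16 + 9*(-203))/(2*(13 + 9*(-203))) = (16 - 1827)/(2*(13 - 1827)) = (½)*(-1811)/(-1814) = (½)*(-1/1814)*(-1811) = 1811/3628 ≈ 0.49917)
R(p) = -187521/85186 (R(p) = -709*1/382 + 77*(-1/223) = -709/382 - 77/223 = -187521/85186)
√(R(-2131) + E) = √(-187521/85186 + 1811/3628) = √(-263027171/154527404) = I*√10161226479023521/77263702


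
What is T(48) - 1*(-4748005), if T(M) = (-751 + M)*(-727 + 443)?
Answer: 4947657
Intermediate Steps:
T(M) = 213284 - 284*M (T(M) = (-751 + M)*(-284) = 213284 - 284*M)
T(48) - 1*(-4748005) = (213284 - 284*48) - 1*(-4748005) = (213284 - 13632) + 4748005 = 199652 + 4748005 = 4947657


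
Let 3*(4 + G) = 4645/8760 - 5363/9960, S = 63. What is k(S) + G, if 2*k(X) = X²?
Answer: 179997494/90885 ≈ 1980.5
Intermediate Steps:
k(X) = X²/2
G = -727577/181770 (G = -4 + (4645/8760 - 5363/9960)/3 = -4 + (4645*(1/8760) - 5363*1/9960)/3 = -4 + (929/1752 - 5363/9960)/3 = -4 + (⅓)*(-497/60590) = -4 - 497/181770 = -727577/181770 ≈ -4.0027)
k(S) + G = (½)*63² - 727577/181770 = (½)*3969 - 727577/181770 = 3969/2 - 727577/181770 = 179997494/90885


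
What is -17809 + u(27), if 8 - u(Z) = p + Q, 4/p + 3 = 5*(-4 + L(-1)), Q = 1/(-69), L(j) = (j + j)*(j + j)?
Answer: -409392/23 ≈ -17800.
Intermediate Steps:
L(j) = 4*j² (L(j) = (2*j)*(2*j) = 4*j²)
Q = -1/69 ≈ -0.014493
p = -4/3 (p = 4/(-3 + 5*(-4 + 4*(-1)²)) = 4/(-3 + 5*(-4 + 4*1)) = 4/(-3 + 5*(-4 + 4)) = 4/(-3 + 5*0) = 4/(-3 + 0) = 4/(-3) = 4*(-⅓) = -4/3 ≈ -1.3333)
u(Z) = 215/23 (u(Z) = 8 - (-4/3 - 1/69) = 8 - 1*(-31/23) = 8 + 31/23 = 215/23)
-17809 + u(27) = -17809 + 215/23 = -409392/23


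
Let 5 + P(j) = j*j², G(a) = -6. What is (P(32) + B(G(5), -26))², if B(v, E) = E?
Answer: 1071711169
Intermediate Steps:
P(j) = -5 + j³ (P(j) = -5 + j*j² = -5 + j³)
(P(32) + B(G(5), -26))² = ((-5 + 32³) - 26)² = ((-5 + 32768) - 26)² = (32763 - 26)² = 32737² = 1071711169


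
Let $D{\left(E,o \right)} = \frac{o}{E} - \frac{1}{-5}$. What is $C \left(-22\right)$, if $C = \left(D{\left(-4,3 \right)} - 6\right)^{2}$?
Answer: $- \frac{188771}{200} \approx -943.86$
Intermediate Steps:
$D{\left(E,o \right)} = \frac{1}{5} + \frac{o}{E}$ ($D{\left(E,o \right)} = \frac{o}{E} - - \frac{1}{5} = \frac{o}{E} + \frac{1}{5} = \frac{1}{5} + \frac{o}{E}$)
$C = \frac{17161}{400}$ ($C = \left(\frac{3 + \frac{1}{5} \left(-4\right)}{-4} - 6\right)^{2} = \left(- \frac{3 - \frac{4}{5}}{4} - 6\right)^{2} = \left(\left(- \frac{1}{4}\right) \frac{11}{5} - 6\right)^{2} = \left(- \frac{11}{20} - 6\right)^{2} = \left(- \frac{131}{20}\right)^{2} = \frac{17161}{400} \approx 42.902$)
$C \left(-22\right) = \frac{17161}{400} \left(-22\right) = - \frac{188771}{200}$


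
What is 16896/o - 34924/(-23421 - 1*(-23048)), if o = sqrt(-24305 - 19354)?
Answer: 34924/373 - 512*I*sqrt(11)/21 ≈ 93.63 - 80.862*I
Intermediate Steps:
o = 63*I*sqrt(11) (o = sqrt(-43659) = 63*I*sqrt(11) ≈ 208.95*I)
16896/o - 34924/(-23421 - 1*(-23048)) = 16896/((63*I*sqrt(11))) - 34924/(-23421 - 1*(-23048)) = 16896*(-I*sqrt(11)/693) - 34924/(-23421 + 23048) = -512*I*sqrt(11)/21 - 34924/(-373) = -512*I*sqrt(11)/21 - 34924*(-1/373) = -512*I*sqrt(11)/21 + 34924/373 = 34924/373 - 512*I*sqrt(11)/21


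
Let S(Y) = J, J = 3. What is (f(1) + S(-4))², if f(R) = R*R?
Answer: 16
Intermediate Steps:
f(R) = R²
S(Y) = 3
(f(1) + S(-4))² = (1² + 3)² = (1 + 3)² = 4² = 16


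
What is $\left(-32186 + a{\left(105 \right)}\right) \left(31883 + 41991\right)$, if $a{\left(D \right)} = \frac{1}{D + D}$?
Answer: $- \frac{249659362283}{105} \approx -2.3777 \cdot 10^{9}$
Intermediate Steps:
$a{\left(D \right)} = \frac{1}{2 D}$
$\left(-32186 + a{\left(105 \right)}\right) \left(31883 + 41991\right) = \left(-32186 + \frac{1}{2 \cdot 105}\right) \left(31883 + 41991\right) = \left(-32186 + \frac{1}{2} \cdot \frac{1}{105}\right) 73874 = \left(-32186 + \frac{1}{210}\right) 73874 = \left(- \frac{6759059}{210}\right) 73874 = - \frac{249659362283}{105}$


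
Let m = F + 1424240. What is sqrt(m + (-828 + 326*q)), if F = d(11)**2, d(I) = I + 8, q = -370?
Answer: sqrt(1303153) ≈ 1141.6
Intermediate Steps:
d(I) = 8 + I
F = 361 (F = (8 + 11)**2 = 19**2 = 361)
m = 1424601 (m = 361 + 1424240 = 1424601)
sqrt(m + (-828 + 326*q)) = sqrt(1424601 + (-828 + 326*(-370))) = sqrt(1424601 + (-828 - 120620)) = sqrt(1424601 - 121448) = sqrt(1303153)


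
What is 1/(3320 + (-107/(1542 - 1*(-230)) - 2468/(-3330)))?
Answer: 2950380/9797270093 ≈ 0.00030114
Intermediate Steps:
1/(3320 + (-107/(1542 - 1*(-230)) - 2468/(-3330))) = 1/(3320 + (-107/(1542 + 230) - 2468*(-1/3330))) = 1/(3320 + (-107/1772 + 1234/1665)) = 1/(3320 + 2008493/2950380) = 1/(9797270093/2950380) = 2950380/9797270093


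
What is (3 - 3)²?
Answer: 0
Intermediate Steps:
(3 - 3)² = 0² = 0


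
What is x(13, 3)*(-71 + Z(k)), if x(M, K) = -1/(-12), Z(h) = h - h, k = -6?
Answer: -71/12 ≈ -5.9167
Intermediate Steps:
Z(h) = 0
x(M, K) = 1/12 (x(M, K) = -1*(-1/12) = 1/12)
x(13, 3)*(-71 + Z(k)) = (-71 + 0)/12 = (1/12)*(-71) = -71/12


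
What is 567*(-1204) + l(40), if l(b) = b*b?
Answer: -681068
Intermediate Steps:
l(b) = b²
567*(-1204) + l(40) = 567*(-1204) + 40² = -682668 + 1600 = -681068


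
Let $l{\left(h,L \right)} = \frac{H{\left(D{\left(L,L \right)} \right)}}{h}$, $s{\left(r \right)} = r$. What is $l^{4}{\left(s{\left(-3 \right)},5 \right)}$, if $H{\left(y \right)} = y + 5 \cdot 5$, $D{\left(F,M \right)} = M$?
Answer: $10000$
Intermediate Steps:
$H{\left(y \right)} = 25 + y$ ($H{\left(y \right)} = y + 25 = 25 + y$)
$l{\left(h,L \right)} = \frac{25 + L}{h}$
$l^{4}{\left(s{\left(-3 \right)},5 \right)} = \left(\frac{25 + 5}{-3}\right)^{4} = \left(\left(- \frac{1}{3}\right) 30\right)^{4} = \left(-10\right)^{4} = 10000$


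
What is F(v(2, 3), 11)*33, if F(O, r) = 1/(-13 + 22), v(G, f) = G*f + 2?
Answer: 11/3 ≈ 3.6667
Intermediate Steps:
v(G, f) = 2 + G*f
F(O, r) = ⅑ (F(O, r) = 1/9 = ⅑)
F(v(2, 3), 11)*33 = (⅑)*33 = 11/3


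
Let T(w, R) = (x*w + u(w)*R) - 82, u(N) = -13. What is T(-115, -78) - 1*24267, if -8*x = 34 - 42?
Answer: -23450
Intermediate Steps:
x = 1 (x = -(34 - 42)/8 = -⅛*(-8) = 1)
T(w, R) = -82 + w - 13*R (T(w, R) = (1*w - 13*R) - 82 = (w - 13*R) - 82 = -82 + w - 13*R)
T(-115, -78) - 1*24267 = (-82 - 115 - 13*(-78)) - 1*24267 = (-82 - 115 + 1014) - 24267 = 817 - 24267 = -23450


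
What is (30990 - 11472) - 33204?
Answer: -13686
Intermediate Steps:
(30990 - 11472) - 33204 = 19518 - 33204 = -13686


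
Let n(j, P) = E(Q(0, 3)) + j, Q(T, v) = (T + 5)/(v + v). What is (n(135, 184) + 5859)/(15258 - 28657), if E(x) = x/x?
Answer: -5995/13399 ≈ -0.44742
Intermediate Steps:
Q(T, v) = (5 + T)/(2*v) (Q(T, v) = (5 + T)/((2*v)) = (5 + T)*(1/(2*v)) = (5 + T)/(2*v))
E(x) = 1
n(j, P) = 1 + j
(n(135, 184) + 5859)/(15258 - 28657) = ((1 + 135) + 5859)/(15258 - 28657) = (136 + 5859)/(-13399) = 5995*(-1/13399) = -5995/13399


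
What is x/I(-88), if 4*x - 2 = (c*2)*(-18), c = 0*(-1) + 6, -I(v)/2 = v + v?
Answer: -107/704 ≈ -0.15199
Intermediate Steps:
I(v) = -4*v (I(v) = -2*(v + v) = -4*v)
c = 6 (c = 0 + 6 = 6)
x = -107/2 (x = ½ + ((6*2)*(-18))/4 = ½ + (12*(-18))/4 = ½ + (¼)*(-216) = ½ - 54 = -107/2 ≈ -53.500)
x/I(-88) = -107/(2*((-4*(-88)))) = -107/2/352 = -107/2*1/352 = -107/704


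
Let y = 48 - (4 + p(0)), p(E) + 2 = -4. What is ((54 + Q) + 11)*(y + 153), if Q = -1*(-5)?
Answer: 14210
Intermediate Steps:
p(E) = -6 (p(E) = -2 - 4 = -6)
Q = 5
y = 50 (y = 48 - (4 - 6) = 48 - 1*(-2) = 48 + 2 = 50)
((54 + Q) + 11)*(y + 153) = ((54 + 5) + 11)*(50 + 153) = (59 + 11)*203 = 70*203 = 14210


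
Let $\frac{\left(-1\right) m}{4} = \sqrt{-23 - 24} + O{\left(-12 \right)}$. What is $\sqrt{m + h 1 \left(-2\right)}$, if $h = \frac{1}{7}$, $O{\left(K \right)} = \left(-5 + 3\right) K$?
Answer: $\frac{\sqrt{-4718 - 196 i \sqrt{47}}}{7} \approx 1.3836 - 9.9096 i$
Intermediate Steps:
$O{\left(K \right)} = - 2 K$
$h = \frac{1}{7} \approx 0.14286$
$m = -96 - 4 i \sqrt{47}$ ($m = - 4 \left(\sqrt{-23 - 24} - -24\right) = - 4 \left(\sqrt{-47} + 24\right) = - 4 \left(i \sqrt{47} + 24\right) = - 4 \left(24 + i \sqrt{47}\right) = -96 - 4 i \sqrt{47} \approx -96.0 - 27.423 i$)
$\sqrt{m + h 1 \left(-2\right)} = \sqrt{\left(-96 - 4 i \sqrt{47}\right) + \frac{1}{7} \cdot 1 \left(-2\right)} = \sqrt{\left(-96 - 4 i \sqrt{47}\right) + \frac{1}{7} \left(-2\right)} = \sqrt{\left(-96 - 4 i \sqrt{47}\right) - \frac{2}{7}} = \sqrt{- \frac{674}{7} - 4 i \sqrt{47}}$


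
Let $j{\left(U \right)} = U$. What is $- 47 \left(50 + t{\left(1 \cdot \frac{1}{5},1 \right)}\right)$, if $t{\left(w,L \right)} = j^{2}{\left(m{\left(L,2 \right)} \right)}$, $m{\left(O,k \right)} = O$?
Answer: $-2397$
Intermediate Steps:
$t{\left(w,L \right)} = L^{2}$
$- 47 \left(50 + t{\left(1 \cdot \frac{1}{5},1 \right)}\right) = - 47 \left(50 + 1^{2}\right) = - 47 \left(50 + 1\right) = \left(-47\right) 51 = -2397$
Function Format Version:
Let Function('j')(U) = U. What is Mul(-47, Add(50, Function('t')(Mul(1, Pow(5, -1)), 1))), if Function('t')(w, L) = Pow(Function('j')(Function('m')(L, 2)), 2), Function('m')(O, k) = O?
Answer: -2397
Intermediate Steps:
Function('t')(w, L) = Pow(L, 2)
Mul(-47, Add(50, Function('t')(Mul(1, Pow(5, -1)), 1))) = Mul(-47, Add(50, Pow(1, 2))) = Mul(-47, Add(50, 1)) = Mul(-47, 51) = -2397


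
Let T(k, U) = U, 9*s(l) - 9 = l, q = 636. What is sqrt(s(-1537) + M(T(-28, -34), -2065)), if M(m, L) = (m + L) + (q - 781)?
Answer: 2*I*sqrt(5431)/3 ≈ 49.13*I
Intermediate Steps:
s(l) = 1 + l/9
M(m, L) = -145 + L + m (M(m, L) = (m + L) + (636 - 781) = (L + m) - 145 = -145 + L + m)
sqrt(s(-1537) + M(T(-28, -34), -2065)) = sqrt((1 + (1/9)*(-1537)) + (-145 - 2065 - 34)) = sqrt((1 - 1537/9) - 2244) = sqrt(-1528/9 - 2244) = sqrt(-21724/9) = 2*I*sqrt(5431)/3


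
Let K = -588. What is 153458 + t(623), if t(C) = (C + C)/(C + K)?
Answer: 767468/5 ≈ 1.5349e+5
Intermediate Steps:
t(C) = 2*C/(-588 + C) (t(C) = (C + C)/(C - 588) = (2*C)/(-588 + C) = 2*C/(-588 + C))
153458 + t(623) = 153458 + 2*623/(-588 + 623) = 153458 + 2*623/35 = 153458 + 2*623*(1/35) = 153458 + 178/5 = 767468/5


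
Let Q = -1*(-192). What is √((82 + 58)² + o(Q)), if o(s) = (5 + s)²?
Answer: √58409 ≈ 241.68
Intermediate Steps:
Q = 192
√((82 + 58)² + o(Q)) = √((82 + 58)² + (5 + 192)²) = √(140² + 197²) = √(19600 + 38809) = √58409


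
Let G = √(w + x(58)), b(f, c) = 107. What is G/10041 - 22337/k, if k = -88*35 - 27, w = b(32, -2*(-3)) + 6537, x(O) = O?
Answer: 22337/3107 + √6702/10041 ≈ 7.1974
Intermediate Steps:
w = 6644 (w = 107 + 6537 = 6644)
G = √6702 (G = √(6644 + 58) = √6702 ≈ 81.866)
k = -3107 (k = -3080 - 27 = -3107)
G/10041 - 22337/k = √6702/10041 - 22337/(-3107) = √6702*(1/10041) - 22337*(-1/3107) = √6702/10041 + 22337/3107 = 22337/3107 + √6702/10041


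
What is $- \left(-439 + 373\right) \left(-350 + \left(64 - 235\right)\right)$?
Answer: $-34386$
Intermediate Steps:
$- \left(-439 + 373\right) \left(-350 + \left(64 - 235\right)\right) = - \left(-66\right) \left(-350 + \left(64 - 235\right)\right) = - \left(-66\right) \left(-350 - 171\right) = - \left(-66\right) \left(-521\right) = \left(-1\right) 34386 = -34386$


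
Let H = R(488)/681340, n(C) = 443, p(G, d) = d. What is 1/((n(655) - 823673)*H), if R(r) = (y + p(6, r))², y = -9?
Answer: -68134/18888271443 ≈ -3.6072e-6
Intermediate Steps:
R(r) = (-9 + r)²
H = 229441/681340 (H = (-9 + 488)²/681340 = 479²*(1/681340) = 229441*(1/681340) = 229441/681340 ≈ 0.33675)
1/((n(655) - 823673)*H) = 1/((443 - 823673)*(229441/681340)) = (681340/229441)/(-823230) = -1/823230*681340/229441 = -68134/18888271443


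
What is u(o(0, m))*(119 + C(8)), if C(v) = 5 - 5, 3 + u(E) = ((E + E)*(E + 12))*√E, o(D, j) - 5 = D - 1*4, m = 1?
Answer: 2737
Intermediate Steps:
o(D, j) = 1 + D (o(D, j) = 5 + (D - 1*4) = 5 + (D - 4) = 5 + (-4 + D) = 1 + D)
u(E) = -3 + 2*E^(3/2)*(12 + E) (u(E) = -3 + ((E + E)*(E + 12))*√E = -3 + ((2*E)*(12 + E))*√E = -3 + (2*E*(12 + E))*√E = -3 + 2*E^(3/2)*(12 + E))
C(v) = 0
u(o(0, m))*(119 + C(8)) = (-3 + 2*(1 + 0)^(5/2) + 24*(1 + 0)^(3/2))*(119 + 0) = (-3 + 2*1^(5/2) + 24*1^(3/2))*119 = (-3 + 2*1 + 24*1)*119 = (-3 + 2 + 24)*119 = 23*119 = 2737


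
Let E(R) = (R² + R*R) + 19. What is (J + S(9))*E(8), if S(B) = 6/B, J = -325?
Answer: -47677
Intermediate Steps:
E(R) = 19 + 2*R² (E(R) = (R² + R²) + 19 = 2*R² + 19 = 19 + 2*R²)
(J + S(9))*E(8) = (-325 + 6/9)*(19 + 2*8²) = (-325 + 6*(⅑))*(19 + 2*64) = (-325 + ⅔)*(19 + 128) = -973/3*147 = -47677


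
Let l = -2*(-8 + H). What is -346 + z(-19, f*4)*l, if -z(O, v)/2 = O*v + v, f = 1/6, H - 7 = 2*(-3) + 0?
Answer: -10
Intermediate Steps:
H = 1 (H = 7 + (2*(-3) + 0) = 7 + (-6 + 0) = 7 - 6 = 1)
f = ⅙ ≈ 0.16667
l = 14 (l = -2*(-8 + 1) = -2*(-7) = 14)
z(O, v) = -2*v - 2*O*v (z(O, v) = -2*(O*v + v) = -2*(v + O*v) = -2*v - 2*O*v)
-346 + z(-19, f*4)*l = -346 - 2*(⅙)*4*(1 - 19)*14 = -346 - 2*⅔*(-18)*14 = -346 + 24*14 = -346 + 336 = -10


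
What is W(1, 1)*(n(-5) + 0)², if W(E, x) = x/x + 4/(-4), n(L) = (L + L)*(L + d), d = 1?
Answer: 0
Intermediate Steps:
n(L) = 2*L*(1 + L) (n(L) = (L + L)*(L + 1) = (2*L)*(1 + L) = 2*L*(1 + L))
W(E, x) = 0 (W(E, x) = 1 + 4*(-¼) = 1 - 1 = 0)
W(1, 1)*(n(-5) + 0)² = 0*(2*(-5)*(1 - 5) + 0)² = 0*(2*(-5)*(-4) + 0)² = 0*(40 + 0)² = 0*40² = 0*1600 = 0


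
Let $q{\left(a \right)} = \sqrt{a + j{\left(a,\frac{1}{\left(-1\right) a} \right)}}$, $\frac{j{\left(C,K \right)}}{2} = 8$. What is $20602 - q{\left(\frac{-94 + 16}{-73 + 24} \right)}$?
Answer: $20602 - \frac{\sqrt{862}}{7} \approx 20598.0$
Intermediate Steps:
$j{\left(C,K \right)} = 16$ ($j{\left(C,K \right)} = 2 \cdot 8 = 16$)
$q{\left(a \right)} = \sqrt{16 + a}$ ($q{\left(a \right)} = \sqrt{a + 16} = \sqrt{16 + a}$)
$20602 - q{\left(\frac{-94 + 16}{-73 + 24} \right)} = 20602 - \sqrt{16 + \frac{-94 + 16}{-73 + 24}} = 20602 - \sqrt{16 - \frac{78}{-49}} = 20602 - \sqrt{16 - - \frac{78}{49}} = 20602 - \sqrt{16 + \frac{78}{49}} = 20602 - \sqrt{\frac{862}{49}} = 20602 - \frac{\sqrt{862}}{7}$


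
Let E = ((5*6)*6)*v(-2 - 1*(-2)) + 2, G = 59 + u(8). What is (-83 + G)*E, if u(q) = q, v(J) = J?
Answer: -32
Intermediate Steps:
G = 67 (G = 59 + 8 = 67)
E = 2 (E = ((5*6)*6)*(-2 - 1*(-2)) + 2 = (30*6)*(-2 + 2) + 2 = 180*0 + 2 = 0 + 2 = 2)
(-83 + G)*E = (-83 + 67)*2 = -16*2 = -32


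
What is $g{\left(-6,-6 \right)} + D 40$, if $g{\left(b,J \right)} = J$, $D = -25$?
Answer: $-1006$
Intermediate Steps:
$g{\left(-6,-6 \right)} + D 40 = -6 - 1000 = -1006$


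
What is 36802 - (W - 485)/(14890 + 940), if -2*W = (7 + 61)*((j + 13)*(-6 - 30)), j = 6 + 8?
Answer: 582543097/15830 ≈ 36800.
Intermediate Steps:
j = 14
W = 33048 (W = -(7 + 61)*(14 + 13)*(-6 - 30)/2 = -34*27*(-36) = -34*(-972) = -1/2*(-66096) = 33048)
36802 - (W - 485)/(14890 + 940) = 36802 - (33048 - 485)/(14890 + 940) = 36802 - 32563/15830 = 582543097/15830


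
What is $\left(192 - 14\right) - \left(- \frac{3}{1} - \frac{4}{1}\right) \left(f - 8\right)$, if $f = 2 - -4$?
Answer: $164$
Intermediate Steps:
$f = 6$ ($f = 2 + 4 = 6$)
$\left(192 - 14\right) - \left(- \frac{3}{1} - \frac{4}{1}\right) \left(f - 8\right) = \left(192 - 14\right) - \left(- \frac{3}{1} - \frac{4}{1}\right) \left(6 - 8\right) = \left(192 - 14\right) - \left(\left(-3\right) 1 - 4\right) \left(-2\right) = 178 - \left(-3 - 4\right) \left(-2\right) = 178 - \left(-7\right) \left(-2\right) = 178 - 14 = 164$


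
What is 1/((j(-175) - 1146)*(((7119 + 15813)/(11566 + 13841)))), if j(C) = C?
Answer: -2823/3365908 ≈ -0.00083870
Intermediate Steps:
1/((j(-175) - 1146)*(((7119 + 15813)/(11566 + 13841)))) = 1/((-175 - 1146)*(((7119 + 15813)/(11566 + 13841)))) = 1/((-1321)*((22932/25407))) = -1/(1321*(22932*(1/25407))) = -1/(1321*2548/2823) = -1/1321*2823/2548 = -2823/3365908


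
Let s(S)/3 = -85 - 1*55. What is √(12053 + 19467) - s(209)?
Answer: 420 + 4*√1970 ≈ 597.54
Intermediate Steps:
s(S) = -420 (s(S) = 3*(-85 - 1*55) = 3*(-85 - 55) = 3*(-140) = -420)
√(12053 + 19467) - s(209) = √(12053 + 19467) - 1*(-420) = √31520 + 420 = 4*√1970 + 420 = 420 + 4*√1970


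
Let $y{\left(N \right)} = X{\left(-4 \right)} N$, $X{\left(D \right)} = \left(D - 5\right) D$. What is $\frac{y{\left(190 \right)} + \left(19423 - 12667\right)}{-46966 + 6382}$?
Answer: $- \frac{1133}{3382} \approx -0.33501$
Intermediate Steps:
$X{\left(D \right)} = D \left(-5 + D\right)$ ($X{\left(D \right)} = \left(-5 + D\right) D = D \left(-5 + D\right)$)
$y{\left(N \right)} = 36 N$ ($y{\left(N \right)} = - 4 \left(-5 - 4\right) N = \left(-4\right) \left(-9\right) N = 36 N$)
$\frac{y{\left(190 \right)} + \left(19423 - 12667\right)}{-46966 + 6382} = \frac{36 \cdot 190 + \left(19423 - 12667\right)}{-46966 + 6382} = \frac{6840 + \left(19423 - 12667\right)}{-40584} = \left(6840 + 6756\right) \left(- \frac{1}{40584}\right) = 13596 \left(- \frac{1}{40584}\right) = - \frac{1133}{3382}$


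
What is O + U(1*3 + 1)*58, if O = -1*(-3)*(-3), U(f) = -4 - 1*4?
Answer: -473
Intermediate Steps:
U(f) = -8 (U(f) = -4 - 4 = -8)
O = -9 (O = 3*(-3) = -9)
O + U(1*3 + 1)*58 = -9 - 8*58 = -9 - 464 = -473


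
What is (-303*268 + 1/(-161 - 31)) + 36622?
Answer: -8559745/192 ≈ -44582.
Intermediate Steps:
(-303*268 + 1/(-161 - 31)) + 36622 = (-81204 + 1/(-192)) + 36622 = (-81204 - 1/192) + 36622 = -15591169/192 + 36622 = -8559745/192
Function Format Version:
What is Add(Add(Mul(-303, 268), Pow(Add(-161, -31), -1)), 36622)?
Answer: Rational(-8559745, 192) ≈ -44582.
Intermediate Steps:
Add(Add(Mul(-303, 268), Pow(Add(-161, -31), -1)), 36622) = Add(Add(-81204, Pow(-192, -1)), 36622) = Add(Add(-81204, Rational(-1, 192)), 36622) = Add(Rational(-15591169, 192), 36622) = Rational(-8559745, 192)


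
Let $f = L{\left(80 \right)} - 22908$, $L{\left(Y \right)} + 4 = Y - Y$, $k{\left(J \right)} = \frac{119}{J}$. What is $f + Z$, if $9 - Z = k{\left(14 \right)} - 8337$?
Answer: $- \frac{29149}{2} \approx -14575.0$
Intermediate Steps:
$L{\left(Y \right)} = -4$ ($L{\left(Y \right)} = -4 + \left(Y - Y\right) = -4 + 0 = -4$)
$f = -22912$ ($f = -4 - 22908 = -22912$)
$Z = \frac{16675}{2}$ ($Z = 9 - \left(\frac{119}{14} - 8337\right) = 9 - \left(119 \cdot \frac{1}{14} - 8337\right) = 9 - \left(\frac{17}{2} - 8337\right) = 9 - - \frac{16657}{2} = 9 + \frac{16657}{2} = \frac{16675}{2} \approx 8337.5$)
$f + Z = -22912 + \frac{16675}{2} = - \frac{29149}{2}$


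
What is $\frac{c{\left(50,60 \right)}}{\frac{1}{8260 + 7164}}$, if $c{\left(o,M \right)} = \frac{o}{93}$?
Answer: $\frac{771200}{93} \approx 8292.5$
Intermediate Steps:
$c{\left(o,M \right)} = \frac{o}{93}$ ($c{\left(o,M \right)} = o \frac{1}{93} = \frac{o}{93}$)
$\frac{c{\left(50,60 \right)}}{\frac{1}{8260 + 7164}} = \frac{\frac{1}{93} \cdot 50}{\frac{1}{8260 + 7164}} = \frac{50}{93 \cdot \frac{1}{15424}} = \frac{50 \frac{1}{\frac{1}{15424}}}{93} = \frac{50}{93} \cdot 15424 = \frac{771200}{93}$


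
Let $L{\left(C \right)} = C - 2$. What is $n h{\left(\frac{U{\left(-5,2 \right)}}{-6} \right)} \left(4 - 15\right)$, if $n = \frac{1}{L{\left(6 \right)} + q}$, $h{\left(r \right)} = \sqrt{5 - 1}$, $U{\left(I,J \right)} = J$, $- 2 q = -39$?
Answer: $- \frac{44}{47} \approx -0.93617$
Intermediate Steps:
$L{\left(C \right)} = -2 + C$
$q = \frac{39}{2}$ ($q = \left(- \frac{1}{2}\right) \left(-39\right) = \frac{39}{2} \approx 19.5$)
$h{\left(r \right)} = 2$ ($h{\left(r \right)} = \sqrt{4} = 2$)
$n = \frac{2}{47}$ ($n = \frac{1}{\left(-2 + 6\right) + \frac{39}{2}} = \frac{1}{4 + \frac{39}{2}} = \frac{1}{\frac{47}{2}} = \frac{2}{47} \approx 0.042553$)
$n h{\left(\frac{U{\left(-5,2 \right)}}{-6} \right)} \left(4 - 15\right) = \frac{2}{47} \cdot 2 \left(4 - 15\right) = \frac{4 \left(4 - 15\right)}{47} = \frac{4}{47} \left(-11\right) = - \frac{44}{47}$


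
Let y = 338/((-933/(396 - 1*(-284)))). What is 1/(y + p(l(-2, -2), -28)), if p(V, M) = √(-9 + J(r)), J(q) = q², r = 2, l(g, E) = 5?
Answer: -42888144/10566155609 - 870489*I*√5/52830778045 ≈ -0.004059 - 3.6844e-5*I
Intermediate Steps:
p(V, M) = I*√5 (p(V, M) = √(-9 + 2²) = √(-9 + 4) = √(-5) = I*√5)
y = -229840/933 (y = 338/((-933/(396 + 284))) = 338/((-933/680)) = 338/((-933*1/680)) = 338/(-933/680) = 338*(-680/933) = -229840/933 ≈ -246.35)
1/(y + p(l(-2, -2), -28)) = 1/(-229840/933 + I*√5)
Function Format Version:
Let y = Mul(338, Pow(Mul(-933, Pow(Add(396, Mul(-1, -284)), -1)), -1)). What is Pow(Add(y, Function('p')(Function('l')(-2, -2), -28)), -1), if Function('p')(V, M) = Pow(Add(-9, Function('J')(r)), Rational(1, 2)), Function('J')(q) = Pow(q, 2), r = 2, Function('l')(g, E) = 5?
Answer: Add(Rational(-42888144, 10566155609), Mul(Rational(-870489, 52830778045), I, Pow(5, Rational(1, 2)))) ≈ Add(-0.0040590, Mul(-3.6844e-5, I))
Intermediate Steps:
Function('p')(V, M) = Mul(I, Pow(5, Rational(1, 2))) (Function('p')(V, M) = Pow(Add(-9, Pow(2, 2)), Rational(1, 2)) = Pow(Add(-9, 4), Rational(1, 2)) = Pow(-5, Rational(1, 2)) = Mul(I, Pow(5, Rational(1, 2))))
y = Rational(-229840, 933) (y = Mul(338, Pow(Mul(-933, Pow(Add(396, 284), -1)), -1)) = Mul(338, Pow(Mul(-933, Pow(680, -1)), -1)) = Mul(338, Pow(Mul(-933, Rational(1, 680)), -1)) = Mul(338, Pow(Rational(-933, 680), -1)) = Mul(338, Rational(-680, 933)) = Rational(-229840, 933) ≈ -246.35)
Pow(Add(y, Function('p')(Function('l')(-2, -2), -28)), -1) = Pow(Add(Rational(-229840, 933), Mul(I, Pow(5, Rational(1, 2)))), -1)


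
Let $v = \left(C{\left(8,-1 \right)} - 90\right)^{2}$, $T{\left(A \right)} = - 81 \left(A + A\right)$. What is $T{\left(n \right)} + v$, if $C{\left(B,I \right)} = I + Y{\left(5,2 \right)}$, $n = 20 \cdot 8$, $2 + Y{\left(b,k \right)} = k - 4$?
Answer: $-16895$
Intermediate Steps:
$Y{\left(b,k \right)} = -6 + k$ ($Y{\left(b,k \right)} = -2 + \left(k - 4\right) = -2 + \left(-4 + k\right) = -6 + k$)
$n = 160$
$C{\left(B,I \right)} = -4 + I$ ($C{\left(B,I \right)} = I + \left(-6 + 2\right) = I - 4 = -4 + I$)
$T{\left(A \right)} = - 162 A$ ($T{\left(A \right)} = - 81 \cdot 2 A = - 162 A$)
$v = 9025$ ($v = \left(\left(-4 - 1\right) - 90\right)^{2} = \left(-5 - 90\right)^{2} = \left(-95\right)^{2} = 9025$)
$T{\left(n \right)} + v = \left(-162\right) 160 + 9025 = -25920 + 9025 = -16895$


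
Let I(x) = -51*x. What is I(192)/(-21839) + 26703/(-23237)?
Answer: -355630113/507472843 ≈ -0.70079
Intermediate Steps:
I(192)/(-21839) + 26703/(-23237) = -51*192/(-21839) + 26703/(-23237) = -9792*(-1/21839) + 26703*(-1/23237) = 9792/21839 - 26703/23237 = -355630113/507472843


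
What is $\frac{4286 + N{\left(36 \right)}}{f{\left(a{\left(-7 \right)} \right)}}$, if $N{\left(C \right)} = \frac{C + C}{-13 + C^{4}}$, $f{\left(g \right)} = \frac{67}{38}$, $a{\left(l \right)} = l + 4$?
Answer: $\frac{273553584140}{112533401} \approx 2430.9$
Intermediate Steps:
$a{\left(l \right)} = 4 + l$
$f{\left(g \right)} = \frac{67}{38}$ ($f{\left(g \right)} = 67 \cdot \frac{1}{38} = \frac{67}{38}$)
$N{\left(C \right)} = \frac{2 C}{-13 + C^{4}}$
$\frac{4286 + N{\left(36 \right)}}{f{\left(a{\left(-7 \right)} \right)}} = \frac{4286 + 2 \cdot 36 \frac{1}{-13 + 36^{4}}}{\frac{67}{38}} = \left(4286 + 2 \cdot 36 \frac{1}{-13 + 1679616}\right) \frac{38}{67} = \left(4286 + 2 \cdot 36 \cdot \frac{1}{1679603}\right) \frac{38}{67} = \left(4286 + \frac{72}{1679603}\right) \frac{38}{67} = \frac{7198778530}{1679603} \cdot \frac{38}{67} = \frac{273553584140}{112533401}$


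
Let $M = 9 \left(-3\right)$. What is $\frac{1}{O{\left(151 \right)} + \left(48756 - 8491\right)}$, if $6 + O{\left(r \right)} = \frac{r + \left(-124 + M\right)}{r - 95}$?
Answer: $\frac{1}{40259} \approx 2.4839 \cdot 10^{-5}$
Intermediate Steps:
$M = -27$
$O{\left(r \right)} = -6 + \frac{-151 + r}{-95 + r}$ ($O{\left(r \right)} = -6 + \frac{r - 151}{r - 95} = -6 + \frac{r - 151}{-95 + r} = -6 + \frac{-151 + r}{-95 + r}$)
$\frac{1}{O{\left(151 \right)} + \left(48756 - 8491\right)} = \frac{1}{\frac{419 - 755}{-95 + 151} + \left(48756 - 8491\right)} = \frac{1}{\frac{419 - 755}{56} + \left(48756 - 8491\right)} = \frac{1}{\frac{1}{56} \left(-336\right) + 40265} = \frac{1}{-6 + 40265} = \frac{1}{40259}$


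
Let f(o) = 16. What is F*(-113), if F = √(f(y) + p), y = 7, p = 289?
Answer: -113*√305 ≈ -1973.5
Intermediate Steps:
F = √305 (F = √(16 + 289) = √305 ≈ 17.464)
F*(-113) = √305*(-113) = -113*√305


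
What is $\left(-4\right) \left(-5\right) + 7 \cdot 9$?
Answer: $83$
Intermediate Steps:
$\left(-4\right) \left(-5\right) + 7 \cdot 9 = 20 + 63 = 83$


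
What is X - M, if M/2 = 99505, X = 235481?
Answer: 36471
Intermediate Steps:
M = 199010 (M = 2*99505 = 199010)
X - M = 235481 - 1*199010 = 235481 - 199010 = 36471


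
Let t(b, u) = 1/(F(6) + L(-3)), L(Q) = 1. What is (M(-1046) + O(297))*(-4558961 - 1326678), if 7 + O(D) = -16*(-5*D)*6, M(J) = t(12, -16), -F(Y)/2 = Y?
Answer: -9229164574398/11 ≈ -8.3901e+11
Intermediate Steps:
F(Y) = -2*Y
t(b, u) = -1/11 (t(b, u) = 1/(-2*6 + 1) = 1/(-12 + 1) = 1/(-11) = -1/11)
M(J) = -1/11
O(D) = -7 + 480*D (O(D) = -7 - 16*(-5*D)*6 = -7 - (-480)*D = -7 + 480*D)
(M(-1046) + O(297))*(-4558961 - 1326678) = (-1/11 + (-7 + 480*297))*(-4558961 - 1326678) = (-1/11 + (-7 + 142560))*(-5885639) = (-1/11 + 142553)*(-5885639) = (1568082/11)*(-5885639) = -9229164574398/11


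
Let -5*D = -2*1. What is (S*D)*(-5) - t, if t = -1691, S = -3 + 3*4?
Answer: 1673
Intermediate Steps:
S = 9 (S = -3 + 12 = 9)
D = ⅖ (D = -(-2)/5 = -⅕*(-2) = ⅖ ≈ 0.40000)
(S*D)*(-5) - t = (9*(⅖))*(-5) - 1*(-1691) = (18/5)*(-5) + 1691 = -18 + 1691 = 1673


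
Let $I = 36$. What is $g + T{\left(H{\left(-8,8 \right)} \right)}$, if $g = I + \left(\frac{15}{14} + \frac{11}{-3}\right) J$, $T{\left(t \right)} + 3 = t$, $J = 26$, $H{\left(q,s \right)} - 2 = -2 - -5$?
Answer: $- \frac{619}{21} \approx -29.476$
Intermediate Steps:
$H{\left(q,s \right)} = 5$ ($H{\left(q,s \right)} = 2 - -3 = 2 + \left(-2 + 5\right) = 2 + 3 = 5$)
$T{\left(t \right)} = -3 + t$
$g = - \frac{661}{21}$ ($g = 36 + \left(\frac{15}{14} + \frac{11}{-3}\right) 26 = 36 + \left(15 \cdot \frac{1}{14} + 11 \left(- \frac{1}{3}\right)\right) 26 = 36 + \left(\frac{15}{14} - \frac{11}{3}\right) 26 = 36 - \frac{1417}{21} = - \frac{661}{21} \approx -31.476$)
$g + T{\left(H{\left(-8,8 \right)} \right)} = - \frac{661}{21} + \left(-3 + 5\right) = - \frac{661}{21} + 2 = - \frac{619}{21}$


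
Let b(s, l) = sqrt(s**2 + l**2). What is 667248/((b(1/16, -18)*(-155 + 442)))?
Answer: 10675968*sqrt(82945)/23805215 ≈ 129.16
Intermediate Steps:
b(s, l) = sqrt(l**2 + s**2)
667248/((b(1/16, -18)*(-155 + 442))) = 667248/((sqrt((-18)**2 + (1/16)**2)*(-155 + 442))) = 667248/((sqrt(324 + (1/16)**2)*287)) = 667248/((sqrt(324 + 1/256)*287)) = 667248/((sqrt(82945/256)*287)) = 667248/(((sqrt(82945)/16)*287)) = 667248/((287*sqrt(82945)/16)) = 667248*(16*sqrt(82945)/23805215) = 10675968*sqrt(82945)/23805215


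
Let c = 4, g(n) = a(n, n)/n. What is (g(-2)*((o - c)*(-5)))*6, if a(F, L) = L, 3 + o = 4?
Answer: 90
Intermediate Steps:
o = 1 (o = -3 + 4 = 1)
g(n) = 1 (g(n) = n/n = 1)
(g(-2)*((o - c)*(-5)))*6 = (1*((1 - 1*4)*(-5)))*6 = (1*((1 - 4)*(-5)))*6 = (1*(-3*(-5)))*6 = (1*15)*6 = 15*6 = 90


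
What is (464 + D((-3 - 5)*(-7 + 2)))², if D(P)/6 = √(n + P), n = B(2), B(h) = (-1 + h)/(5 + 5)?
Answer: 1083698/5 + 2784*√4010/5 ≈ 2.5200e+5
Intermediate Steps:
B(h) = -⅒ + h/10 (B(h) = (-1 + h)/10 = (-1 + h)*(⅒) = -⅒ + h/10)
n = ⅒ (n = -⅒ + (⅒)*2 = -⅒ + ⅕ = ⅒ ≈ 0.10000)
D(P) = 6*√(⅒ + P)
(464 + D((-3 - 5)*(-7 + 2)))² = (464 + 3*√(10 + 100*((-3 - 5)*(-7 + 2)))/5)² = (464 + 3*√(10 + 100*(-8*(-5)))/5)² = (464 + 3*√(10 + 100*40)/5)² = (464 + 3*√(10 + 4000)/5)² = (464 + 3*√4010/5)²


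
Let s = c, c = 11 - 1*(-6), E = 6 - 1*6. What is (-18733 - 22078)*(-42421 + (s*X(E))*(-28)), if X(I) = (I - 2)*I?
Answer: 1731243431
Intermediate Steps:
E = 0 (E = 6 - 6 = 0)
c = 17 (c = 11 + 6 = 17)
s = 17
X(I) = I*(-2 + I) (X(I) = (-2 + I)*I = I*(-2 + I))
(-18733 - 22078)*(-42421 + (s*X(E))*(-28)) = (-18733 - 22078)*(-42421 + (17*(0*(-2 + 0)))*(-28)) = -40811*(-42421 + (17*(0*(-2)))*(-28)) = -40811*(-42421 + (17*0)*(-28)) = -40811*(-42421 + 0*(-28)) = -40811*(-42421 + 0) = -40811*(-42421) = 1731243431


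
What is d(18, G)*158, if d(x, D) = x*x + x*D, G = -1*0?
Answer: 51192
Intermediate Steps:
G = 0
d(x, D) = x² + D*x
d(18, G)*158 = (18*(0 + 18))*158 = (18*18)*158 = 324*158 = 51192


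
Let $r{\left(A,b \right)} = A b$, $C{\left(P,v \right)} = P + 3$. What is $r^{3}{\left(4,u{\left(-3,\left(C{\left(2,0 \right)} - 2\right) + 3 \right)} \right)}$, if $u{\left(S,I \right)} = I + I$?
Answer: $110592$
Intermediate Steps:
$C{\left(P,v \right)} = 3 + P$
$u{\left(S,I \right)} = 2 I$
$r^{3}{\left(4,u{\left(-3,\left(C{\left(2,0 \right)} - 2\right) + 3 \right)} \right)} = \left(4 \cdot 2 \left(\left(\left(3 + 2\right) - 2\right) + 3\right)\right)^{3} = \left(4 \cdot 2 \left(\left(5 - 2\right) + 3\right)\right)^{3} = \left(4 \cdot 2 \left(3 + 3\right)\right)^{3} = \left(4 \cdot 2 \cdot 6\right)^{3} = \left(4 \cdot 12\right)^{3} = 48^{3} = 110592$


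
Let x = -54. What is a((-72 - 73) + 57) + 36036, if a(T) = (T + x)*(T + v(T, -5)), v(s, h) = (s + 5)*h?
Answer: -10398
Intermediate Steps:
v(s, h) = h*(5 + s) (v(s, h) = (5 + s)*h = h*(5 + s))
a(T) = (-54 + T)*(-25 - 4*T) (a(T) = (T - 54)*(T - 5*(5 + T)) = (-54 + T)*(T + (-25 - 5*T)) = (-54 + T)*(-25 - 4*T))
a((-72 - 73) + 57) + 36036 = (1350 - 4*((-72 - 73) + 57)² + 191*((-72 - 73) + 57)) + 36036 = (1350 - 4*(-145 + 57)² + 191*(-145 + 57)) + 36036 = (1350 - 4*(-88)² + 191*(-88)) + 36036 = (1350 - 4*7744 - 16808) + 36036 = (1350 - 30976 - 16808) + 36036 = -46434 + 36036 = -10398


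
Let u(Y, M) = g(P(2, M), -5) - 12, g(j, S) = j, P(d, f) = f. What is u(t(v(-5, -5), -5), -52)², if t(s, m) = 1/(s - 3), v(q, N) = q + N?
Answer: 4096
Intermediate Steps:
v(q, N) = N + q
t(s, m) = 1/(-3 + s)
u(Y, M) = -12 + M (u(Y, M) = M - 12 = -12 + M)
u(t(v(-5, -5), -5), -52)² = (-12 - 52)² = (-64)² = 4096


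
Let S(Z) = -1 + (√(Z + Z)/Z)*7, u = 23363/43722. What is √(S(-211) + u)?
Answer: √(-4403305963462 - 313716980052*I*√422)/3075114 ≈ 0.42412 - 0.80344*I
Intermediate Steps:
u = 23363/43722 (u = 23363*(1/43722) = 23363/43722 ≈ 0.53435)
S(Z) = -1 + 7*√2/√Z (S(Z) = -1 + (√(2*Z)/Z)*7 = -1 + ((√2*√Z)/Z)*7 = -1 + (√2/√Z)*7 = -1 + 7*√2/√Z)
√(S(-211) + u) = √((-1 + 7*√2/√(-211)) + 23363/43722) = √((-1 + 7*√2*(-I*√211/211)) + 23363/43722) = √((-1 - 7*I*√422/211) + 23363/43722) = √(-20359/43722 - 7*I*√422/211)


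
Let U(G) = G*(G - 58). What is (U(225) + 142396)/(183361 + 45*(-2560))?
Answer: 179971/68161 ≈ 2.6404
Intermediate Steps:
U(G) = G*(-58 + G)
(U(225) + 142396)/(183361 + 45*(-2560)) = (225*(-58 + 225) + 142396)/(183361 + 45*(-2560)) = (225*167 + 142396)/(183361 - 115200) = (37575 + 142396)/68161 = 179971*(1/68161) = 179971/68161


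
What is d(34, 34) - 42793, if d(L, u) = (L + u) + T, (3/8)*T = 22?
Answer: -127999/3 ≈ -42666.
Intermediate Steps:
T = 176/3 (T = (8/3)*22 = 176/3 ≈ 58.667)
d(L, u) = 176/3 + L + u (d(L, u) = (L + u) + 176/3 = 176/3 + L + u)
d(34, 34) - 42793 = (176/3 + 34 + 34) - 42793 = 380/3 - 42793 = -127999/3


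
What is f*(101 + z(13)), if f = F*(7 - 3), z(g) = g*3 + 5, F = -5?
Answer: -2900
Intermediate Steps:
z(g) = 5 + 3*g (z(g) = 3*g + 5 = 5 + 3*g)
f = -20 (f = -5*(7 - 3) = -5*4 = -20)
f*(101 + z(13)) = -20*(101 + (5 + 3*13)) = -20*(101 + (5 + 39)) = -20*(101 + 44) = -20*145 = -2900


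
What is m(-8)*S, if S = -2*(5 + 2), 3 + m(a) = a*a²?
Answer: 7210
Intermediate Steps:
m(a) = -3 + a³ (m(a) = -3 + a*a² = -3 + a³)
S = -14 (S = -2*7 = -14)
m(-8)*S = (-3 + (-8)³)*(-14) = (-3 - 512)*(-14) = -515*(-14) = 7210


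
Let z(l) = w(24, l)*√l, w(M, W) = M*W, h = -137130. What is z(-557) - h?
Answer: 137130 - 13368*I*√557 ≈ 1.3713e+5 - 3.155e+5*I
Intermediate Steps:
z(l) = 24*l^(3/2) (z(l) = (24*l)*√l = 24*l^(3/2))
z(-557) - h = 24*(-557)^(3/2) - 1*(-137130) = 24*(-557*I*√557) + 137130 = -13368*I*√557 + 137130 = 137130 - 13368*I*√557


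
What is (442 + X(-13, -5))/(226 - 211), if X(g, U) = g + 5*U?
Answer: 404/15 ≈ 26.933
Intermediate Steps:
(442 + X(-13, -5))/(226 - 211) = (442 + (-13 + 5*(-5)))/(226 - 211) = (442 + (-13 - 25))/15 = (442 - 38)*(1/15) = 404*(1/15) = 404/15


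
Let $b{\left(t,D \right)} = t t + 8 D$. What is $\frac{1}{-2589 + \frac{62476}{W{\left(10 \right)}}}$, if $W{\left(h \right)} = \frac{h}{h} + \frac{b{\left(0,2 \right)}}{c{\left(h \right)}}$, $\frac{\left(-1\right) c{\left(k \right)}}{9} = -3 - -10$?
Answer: $\frac{47}{3814305} \approx 1.2322 \cdot 10^{-5}$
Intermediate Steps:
$b{\left(t,D \right)} = t^{2} + 8 D$
$c{\left(k \right)} = -63$ ($c{\left(k \right)} = - 9 \left(-3 - -10\right) = - 9 \left(-3 + 10\right) = \left(-9\right) 7 = -63$)
$W{\left(h \right)} = \frac{47}{63}$ ($W{\left(h \right)} = \frac{h}{h} + \frac{0^{2} + 8 \cdot 2}{-63} = 1 + \left(0 + 16\right) \left(- \frac{1}{63}\right) = 1 + 16 \left(- \frac{1}{63}\right) = 1 - \frac{16}{63} = \frac{47}{63}$)
$\frac{1}{-2589 + \frac{62476}{W{\left(10 \right)}}} = \frac{1}{-2589 + \frac{62476}{\frac{47}{63}}} = \frac{1}{-2589 + 62476 \cdot \frac{63}{47}} = \frac{1}{-2589 + \frac{3935988}{47}} = \frac{1}{\frac{3814305}{47}} = \frac{47}{3814305}$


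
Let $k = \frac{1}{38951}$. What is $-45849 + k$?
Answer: $- \frac{1785864398}{38951} \approx -45849.0$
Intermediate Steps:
$k = \frac{1}{38951} \approx 2.5673 \cdot 10^{-5}$
$-45849 + k = -45849 + \frac{1}{38951} = - \frac{1785864398}{38951}$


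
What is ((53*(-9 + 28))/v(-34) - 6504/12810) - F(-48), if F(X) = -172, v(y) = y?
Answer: 10298679/72590 ≈ 141.87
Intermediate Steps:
((53*(-9 + 28))/v(-34) - 6504/12810) - F(-48) = ((53*(-9 + 28))/(-34) - 6504/12810) - 1*(-172) = ((53*19)*(-1/34) - 6504*1/12810) + 172 = (1007*(-1/34) - 1084/2135) + 172 = (-1007/34 - 1084/2135) + 172 = -2186801/72590 + 172 = 10298679/72590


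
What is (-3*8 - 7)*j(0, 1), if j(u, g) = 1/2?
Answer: -31/2 ≈ -15.500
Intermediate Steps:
j(u, g) = 1/2
(-3*8 - 7)*j(0, 1) = (-3*8 - 7)*(1/2) = (-24 - 7)*(1/2) = -31*1/2 = -31/2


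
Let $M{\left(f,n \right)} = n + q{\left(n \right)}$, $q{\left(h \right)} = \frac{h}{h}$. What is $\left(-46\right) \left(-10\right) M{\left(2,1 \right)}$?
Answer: $920$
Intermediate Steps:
$q{\left(h \right)} = 1$
$M{\left(f,n \right)} = 1 + n$ ($M{\left(f,n \right)} = n + 1 = 1 + n$)
$\left(-46\right) \left(-10\right) M{\left(2,1 \right)} = \left(-46\right) \left(-10\right) \left(1 + 1\right) = 460 \cdot 2 = 920$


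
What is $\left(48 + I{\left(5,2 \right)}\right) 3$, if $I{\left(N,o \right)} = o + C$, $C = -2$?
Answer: $144$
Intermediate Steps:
$I{\left(N,o \right)} = -2 + o$ ($I{\left(N,o \right)} = o - 2 = -2 + o$)
$\left(48 + I{\left(5,2 \right)}\right) 3 = \left(48 + \left(-2 + 2\right)\right) 3 = \left(48 + 0\right) 3 = 48 \cdot 3 = 144$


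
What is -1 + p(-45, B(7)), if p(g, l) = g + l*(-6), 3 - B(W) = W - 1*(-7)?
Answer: 20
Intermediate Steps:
B(W) = -4 - W (B(W) = 3 - (W - 1*(-7)) = 3 - (W + 7) = 3 - (7 + W) = 3 + (-7 - W) = -4 - W)
p(g, l) = g - 6*l
-1 + p(-45, B(7)) = -1 + (-45 - 6*(-4 - 1*7)) = -1 + (-45 - 6*(-4 - 7)) = -1 + (-45 - 6*(-11)) = -1 + (-45 + 66) = -1 + 21 = 20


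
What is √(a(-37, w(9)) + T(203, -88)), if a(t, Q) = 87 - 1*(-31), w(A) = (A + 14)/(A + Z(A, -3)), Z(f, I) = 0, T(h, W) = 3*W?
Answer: I*√146 ≈ 12.083*I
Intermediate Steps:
w(A) = (14 + A)/A (w(A) = (A + 14)/(A + 0) = (14 + A)/A)
a(t, Q) = 118 (a(t, Q) = 87 + 31 = 118)
√(a(-37, w(9)) + T(203, -88)) = √(118 + 3*(-88)) = √(118 - 264) = √(-146) = I*√146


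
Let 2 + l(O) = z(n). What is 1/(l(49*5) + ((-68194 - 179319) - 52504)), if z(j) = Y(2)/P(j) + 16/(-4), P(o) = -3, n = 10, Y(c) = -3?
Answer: -1/300022 ≈ -3.3331e-6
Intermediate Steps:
z(j) = -3 (z(j) = -3/(-3) + 16/(-4) = -3*(-⅓) + 16*(-¼) = 1 - 4 = -3)
l(O) = -5 (l(O) = -2 - 3 = -5)
1/(l(49*5) + ((-68194 - 179319) - 52504)) = 1/(-5 + ((-68194 - 179319) - 52504)) = 1/(-5 + (-247513 - 52504)) = 1/(-5 - 300017) = 1/(-300022) = -1/300022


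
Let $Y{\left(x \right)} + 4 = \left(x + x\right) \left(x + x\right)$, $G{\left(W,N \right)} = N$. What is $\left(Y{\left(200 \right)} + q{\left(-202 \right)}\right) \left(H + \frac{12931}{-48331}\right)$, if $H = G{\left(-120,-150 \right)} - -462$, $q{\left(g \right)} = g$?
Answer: $\frac{2407510893754}{48331} \approx 4.9813 \cdot 10^{7}$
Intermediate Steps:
$Y{\left(x \right)} = -4 + 4 x^{2}$ ($Y{\left(x \right)} = -4 + \left(x + x\right) \left(x + x\right) = -4 + 2 x 2 x = -4 + 4 x^{2}$)
$H = 312$ ($H = -150 - -462 = -150 + 462 = 312$)
$\left(Y{\left(200 \right)} + q{\left(-202 \right)}\right) \left(H + \frac{12931}{-48331}\right) = \left(\left(-4 + 4 \cdot 200^{2}\right) - 202\right) \left(312 + \frac{12931}{-48331}\right) = \left(\left(-4 + 4 \cdot 40000\right) - 202\right) \left(312 + 12931 \left(- \frac{1}{48331}\right)\right) = \left(\left(-4 + 160000\right) - 202\right) \left(312 - \frac{12931}{48331}\right) = \left(159996 - 202\right) \frac{15066341}{48331} = 159794 \cdot \frac{15066341}{48331} = \frac{2407510893754}{48331}$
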